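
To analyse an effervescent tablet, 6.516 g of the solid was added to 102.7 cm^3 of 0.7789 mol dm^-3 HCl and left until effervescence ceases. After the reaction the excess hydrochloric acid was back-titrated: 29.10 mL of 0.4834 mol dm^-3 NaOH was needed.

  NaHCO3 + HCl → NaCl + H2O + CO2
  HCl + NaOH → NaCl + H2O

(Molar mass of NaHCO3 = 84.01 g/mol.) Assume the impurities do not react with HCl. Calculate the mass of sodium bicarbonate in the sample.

n(HCl) added = 0.1027 × 0.7789 = 0.07999 mol
n(NaOH) used in back-titration = 0.02910 × 0.4834 = 0.01407 mol
n(HCl) left over = 0.01407 mol (1:1 ratio)
n(HCl) consumed by analyte = 0.07999 − 0.01407 = 0.06593 mol
n(NaHCO3) = 0.06593 mol (1:1 ratio)
mass of NaHCO3 = 0.06593 × 84.01 = 5.538 g

5.538 g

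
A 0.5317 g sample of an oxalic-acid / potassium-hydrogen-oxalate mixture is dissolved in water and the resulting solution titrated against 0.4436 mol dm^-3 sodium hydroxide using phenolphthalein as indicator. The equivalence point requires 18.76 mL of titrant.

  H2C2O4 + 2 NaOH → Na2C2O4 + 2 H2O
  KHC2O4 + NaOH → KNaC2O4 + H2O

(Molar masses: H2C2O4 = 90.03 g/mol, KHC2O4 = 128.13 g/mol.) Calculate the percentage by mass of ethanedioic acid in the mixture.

54.45 %

n(NaOH) = 0.01876 × 0.4436 = 8.322 × 10^-3 mol
Let x = n(H2C2O4), y = n(KHC2O4).
Titrant: 2x + 1y = 8.322 × 10^-3;  mass: 90.03x + 128.13y = 0.5317
Solving, x = 3.216 × 10^-3 mol, y = 1.890 × 10^-3 mol
mass of H2C2O4 = 3.216 × 10^-3 × 90.03 = 0.2895 g
% H2C2O4 = 0.2895 / 0.5317 × 100 = 54.45 %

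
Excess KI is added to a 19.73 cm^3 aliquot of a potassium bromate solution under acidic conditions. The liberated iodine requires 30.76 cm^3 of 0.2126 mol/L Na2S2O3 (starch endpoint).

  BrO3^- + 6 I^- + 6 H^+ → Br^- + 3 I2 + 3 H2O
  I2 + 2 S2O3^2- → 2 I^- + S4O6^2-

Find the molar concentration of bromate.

n(S2O3^2-) = 0.03076 × 0.2126 = 6.540 × 10^-3 mol
n(I2) = n(S2O3^2-)/2 = 3.270 × 10^-3 mol
From the 1:3 ratio, n(BrO3^-) in the aliquot = 1/3 × 3.270 × 10^-3 = 1.090 × 10^-3 mol
[BrO3^-] = 1.090 × 10^-3 / 0.01973 = 0.05524 mol/L

0.05524 mol/L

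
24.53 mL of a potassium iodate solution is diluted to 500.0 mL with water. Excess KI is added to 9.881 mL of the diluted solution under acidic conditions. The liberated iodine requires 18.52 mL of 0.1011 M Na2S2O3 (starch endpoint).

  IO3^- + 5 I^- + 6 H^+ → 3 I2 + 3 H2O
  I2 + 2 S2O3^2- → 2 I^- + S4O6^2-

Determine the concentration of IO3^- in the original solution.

n(S2O3^2-) = 0.01852 × 0.1011 = 1.872 × 10^-3 mol
n(I2) = n(S2O3^2-)/2 = 9.362 × 10^-4 mol
From the 1:3 ratio, n(IO3^-) in the aliquot = 1/3 × 9.362 × 10^-4 = 3.121 × 10^-4 mol
[IO3^-]_dilute = 3.121 × 10^-4 / 0.009881 = 0.03158 mol/L
[IO3^-]_original = 0.03158 × 500.0/24.53 = 0.6437 mol/L

0.6437 M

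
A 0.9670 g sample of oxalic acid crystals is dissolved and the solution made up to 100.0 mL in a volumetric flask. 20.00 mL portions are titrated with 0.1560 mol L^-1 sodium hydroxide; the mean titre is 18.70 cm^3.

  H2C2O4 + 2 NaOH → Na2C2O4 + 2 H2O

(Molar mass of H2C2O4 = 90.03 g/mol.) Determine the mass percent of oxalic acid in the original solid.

67.90 %

n(NaOH) per titration = 0.01870 × 0.1560 = 2.917 × 10^-3 mol
From the 1:2 ratio, n(H2C2O4) in each aliquot = 1/2 × 2.917 × 10^-3 = 1.459 × 10^-3 mol
n(H2C2O4) in the whole flask = 1.459 × 10^-3 × 100.0/20.00 = 7.293 × 10^-3 mol
mass of H2C2O4 = 7.293 × 10^-3 × 90.03 = 0.6566 g
% H2C2O4 = 0.6566 / 0.9670 × 100 = 67.90 %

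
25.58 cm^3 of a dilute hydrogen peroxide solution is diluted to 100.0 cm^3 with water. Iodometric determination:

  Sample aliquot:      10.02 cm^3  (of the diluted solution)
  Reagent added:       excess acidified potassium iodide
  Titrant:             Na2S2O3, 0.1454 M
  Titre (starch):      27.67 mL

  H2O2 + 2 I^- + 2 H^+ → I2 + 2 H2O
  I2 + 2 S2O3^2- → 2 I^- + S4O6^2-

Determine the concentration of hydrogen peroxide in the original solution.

n(S2O3^2-) = 0.02767 × 0.1454 = 4.023 × 10^-3 mol
n(I2) = n(S2O3^2-)/2 = 2.012 × 10^-3 mol
n(H2O2) in the aliquot = 2.012 × 10^-3 mol (1:1 ratio)
[H2O2]_dilute = 2.012 × 10^-3 / 0.01002 = 0.2008 mol/L
[H2O2]_original = 0.2008 × 100.0/25.58 = 0.7848 mol/L

0.7848 M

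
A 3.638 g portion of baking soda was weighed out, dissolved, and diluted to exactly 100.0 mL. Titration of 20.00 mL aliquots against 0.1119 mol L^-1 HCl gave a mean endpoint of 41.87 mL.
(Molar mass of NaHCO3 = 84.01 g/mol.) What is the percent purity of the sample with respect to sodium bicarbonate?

NaHCO3 + HCl → NaCl + H2O + CO2
n(HCl) per titration = 0.04187 × 0.1119 = 4.685 × 10^-3 mol
n(NaHCO3) in each aliquot = 4.685 × 10^-3 mol (1:1 ratio)
n(NaHCO3) in the whole flask = 4.685 × 10^-3 × 100.0/20.00 = 0.02343 mol
mass of NaHCO3 = 0.02343 × 84.01 = 1.968 g
% NaHCO3 = 1.968 / 3.638 × 100 = 54.10 %

54.10 %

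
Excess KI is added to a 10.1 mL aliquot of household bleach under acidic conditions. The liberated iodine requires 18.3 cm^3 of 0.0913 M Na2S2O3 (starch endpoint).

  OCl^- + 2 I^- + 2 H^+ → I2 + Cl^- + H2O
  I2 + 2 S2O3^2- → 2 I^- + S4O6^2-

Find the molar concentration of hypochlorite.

n(S2O3^2-) = 0.0183 × 0.0913 = 1.67 × 10^-3 mol
n(I2) = n(S2O3^2-)/2 = 8.35 × 10^-4 mol
n(OCl^-) in the aliquot = 8.35 × 10^-4 mol (1:1 ratio)
[OCl^-] = 8.35 × 10^-4 / 0.0101 = 0.0827 mol/L

0.0827 M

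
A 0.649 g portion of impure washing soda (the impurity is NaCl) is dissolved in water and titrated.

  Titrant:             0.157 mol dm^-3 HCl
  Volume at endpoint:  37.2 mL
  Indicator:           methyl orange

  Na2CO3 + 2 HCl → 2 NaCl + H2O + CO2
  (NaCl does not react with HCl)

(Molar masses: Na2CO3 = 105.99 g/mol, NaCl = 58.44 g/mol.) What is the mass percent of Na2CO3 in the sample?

n(HCl) = 0.0372 × 0.157 = 5.84 × 10^-3 mol
Let x = n(Na2CO3), y = n(NaCl).
Titrant: 2x = 5.84 × 10^-3;  mass: 105.99x + 58.44y = 0.649
Solving, x = 2.92 × 10^-3 mol, y = 5.81 × 10^-3 mol
mass of Na2CO3 = 2.92 × 10^-3 × 105.99 = 0.310 g
% Na2CO3 = 0.310 / 0.649 × 100 = 47.7 %

47.7 %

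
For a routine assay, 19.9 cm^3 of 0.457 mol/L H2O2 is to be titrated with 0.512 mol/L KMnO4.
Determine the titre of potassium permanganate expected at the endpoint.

2 MnO4^- + 5 H2O2 + 6 H^+ → 2 Mn^2+ + 5 O2 + 8 H2O
n(H2O2) = 0.0199 L × 0.457 mol/L = 9.09 × 10^-3 mol
From the 2:5 stoichiometry, n(KMnO4) = 2/5 × 9.09 × 10^-3 = 3.64 × 10^-3 mol
V(KMnO4) = 3.64 × 10^-3 mol / 0.512 mol/L = 0.00710 L = 7.10 mL

7.10 mL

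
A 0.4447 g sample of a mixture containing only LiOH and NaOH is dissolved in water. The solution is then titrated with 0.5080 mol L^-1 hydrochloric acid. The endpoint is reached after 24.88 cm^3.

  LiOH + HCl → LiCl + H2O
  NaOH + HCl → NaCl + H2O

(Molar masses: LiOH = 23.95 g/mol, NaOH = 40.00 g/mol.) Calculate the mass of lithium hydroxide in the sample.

n(HCl) = 0.02488 × 0.5080 = 0.01264 mol
Let x = n(LiOH), y = n(NaOH).
Titrant: 1x + 1y = 0.01264;  mass: 23.95x + 40.00y = 0.4447
Solving, x = 3.792 × 10^-3 mol, y = 8.847 × 10^-3 mol
mass of LiOH = 3.792 × 10^-3 × 23.95 = 0.09082 g

0.09082 g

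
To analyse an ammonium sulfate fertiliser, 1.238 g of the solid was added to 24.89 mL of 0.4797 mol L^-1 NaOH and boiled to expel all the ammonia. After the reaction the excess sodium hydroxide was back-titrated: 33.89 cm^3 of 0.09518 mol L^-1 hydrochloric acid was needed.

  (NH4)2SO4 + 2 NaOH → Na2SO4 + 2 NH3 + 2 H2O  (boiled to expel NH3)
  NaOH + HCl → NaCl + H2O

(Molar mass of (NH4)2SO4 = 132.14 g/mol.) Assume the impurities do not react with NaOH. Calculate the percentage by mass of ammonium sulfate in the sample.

46.51 %

n(NaOH) added = 0.02489 × 0.4797 = 0.01194 mol
n(HCl) used in back-titration = 0.03389 × 0.09518 = 3.226 × 10^-3 mol
n(NaOH) left over = 3.226 × 10^-3 mol (1:1 ratio)
n(NaOH) consumed by analyte = 0.01194 − 3.226 × 10^-3 = 8.714 × 10^-3 mol
From the 1:2 ratio, n((NH4)2SO4) = 1/2 × 8.714 × 10^-3 = 4.357 × 10^-3 mol
mass of (NH4)2SO4 = 4.357 × 10^-3 × 132.14 = 0.5757 g
% (NH4)2SO4 = 0.5757 / 1.238 × 100 = 46.51 %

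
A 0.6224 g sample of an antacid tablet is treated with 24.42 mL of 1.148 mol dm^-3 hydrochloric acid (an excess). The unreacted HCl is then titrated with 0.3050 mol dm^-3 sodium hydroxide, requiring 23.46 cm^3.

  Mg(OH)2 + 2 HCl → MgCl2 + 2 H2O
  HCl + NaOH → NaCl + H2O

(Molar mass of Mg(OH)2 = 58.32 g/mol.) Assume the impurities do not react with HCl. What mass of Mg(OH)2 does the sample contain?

n(HCl) added = 0.02442 × 1.148 = 0.02803 mol
n(NaOH) used in back-titration = 0.02346 × 0.3050 = 7.155 × 10^-3 mol
n(HCl) left over = 7.155 × 10^-3 mol (1:1 ratio)
n(HCl) consumed by analyte = 0.02803 − 7.155 × 10^-3 = 0.02088 mol
From the 1:2 ratio, n(Mg(OH)2) = 1/2 × 0.02088 = 0.01044 mol
mass of Mg(OH)2 = 0.01044 × 58.32 = 0.6088 g

0.6088 g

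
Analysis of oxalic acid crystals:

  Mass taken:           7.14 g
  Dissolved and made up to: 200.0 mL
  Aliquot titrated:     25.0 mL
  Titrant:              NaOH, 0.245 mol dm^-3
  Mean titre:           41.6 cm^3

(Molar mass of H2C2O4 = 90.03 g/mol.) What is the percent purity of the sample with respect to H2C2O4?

H2C2O4 + 2 NaOH → Na2C2O4 + 2 H2O
n(NaOH) per titration = 0.0416 × 0.245 = 0.0102 mol
From the 1:2 ratio, n(H2C2O4) in each aliquot = 1/2 × 0.0102 = 5.10 × 10^-3 mol
n(H2C2O4) in the whole flask = 5.10 × 10^-3 × 200.0/25.0 = 0.0408 mol
mass of H2C2O4 = 0.0408 × 90.03 = 3.67 g
% H2C2O4 = 3.67 / 7.14 × 100 = 51.4 %

51.4 %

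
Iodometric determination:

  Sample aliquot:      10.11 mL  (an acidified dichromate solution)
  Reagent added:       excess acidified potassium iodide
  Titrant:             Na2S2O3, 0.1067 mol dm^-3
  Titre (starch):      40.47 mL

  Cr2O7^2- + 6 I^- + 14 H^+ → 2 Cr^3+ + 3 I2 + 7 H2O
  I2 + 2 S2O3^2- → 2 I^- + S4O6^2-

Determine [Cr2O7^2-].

n(S2O3^2-) = 0.04047 × 0.1067 = 4.318 × 10^-3 mol
n(I2) = n(S2O3^2-)/2 = 2.159 × 10^-3 mol
From the 1:3 ratio, n(Cr2O7^2-) in the aliquot = 1/3 × 2.159 × 10^-3 = 7.197 × 10^-4 mol
[Cr2O7^2-] = 7.197 × 10^-4 / 0.01011 = 0.07119 mol/L

0.07119 mol/L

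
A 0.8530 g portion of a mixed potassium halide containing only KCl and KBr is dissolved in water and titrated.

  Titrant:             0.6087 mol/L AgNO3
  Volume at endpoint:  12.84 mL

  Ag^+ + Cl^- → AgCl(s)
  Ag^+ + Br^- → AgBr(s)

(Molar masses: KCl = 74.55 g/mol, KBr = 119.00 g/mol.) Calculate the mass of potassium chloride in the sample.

0.1293 g

n(AgNO3) = 0.01284 × 0.6087 = 7.816 × 10^-3 mol
Let x = n(KCl), y = n(KBr).
Titrant: 1x + 1y = 7.816 × 10^-3;  mass: 74.55x + 119.00y = 0.8530
Solving, x = 1.734 × 10^-3 mol, y = 6.082 × 10^-3 mol
mass of KCl = 1.734 × 10^-3 × 74.55 = 0.1293 g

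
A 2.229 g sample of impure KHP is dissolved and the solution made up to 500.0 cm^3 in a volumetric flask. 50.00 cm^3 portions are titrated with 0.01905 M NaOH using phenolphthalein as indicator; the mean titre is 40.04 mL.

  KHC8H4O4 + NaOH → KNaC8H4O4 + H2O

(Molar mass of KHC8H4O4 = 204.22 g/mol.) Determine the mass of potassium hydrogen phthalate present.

n(NaOH) per titration = 0.04004 × 0.01905 = 7.628 × 10^-4 mol
n(KHC8H4O4) in each aliquot = 7.628 × 10^-4 mol (1:1 ratio)
n(KHC8H4O4) in the whole flask = 7.628 × 10^-4 × 500.0/50.00 = 7.628 × 10^-3 mol
mass of KHC8H4O4 = 7.628 × 10^-3 × 204.22 = 1.558 g

1.558 g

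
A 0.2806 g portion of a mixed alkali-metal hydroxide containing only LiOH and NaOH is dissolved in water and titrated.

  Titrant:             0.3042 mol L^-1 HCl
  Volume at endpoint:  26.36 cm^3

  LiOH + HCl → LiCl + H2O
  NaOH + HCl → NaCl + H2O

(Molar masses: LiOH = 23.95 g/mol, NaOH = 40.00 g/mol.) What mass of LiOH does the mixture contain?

n(HCl) = 0.02636 × 0.3042 = 8.019 × 10^-3 mol
Let x = n(LiOH), y = n(NaOH).
Titrant: 1x + 1y = 8.019 × 10^-3;  mass: 23.95x + 40.00y = 0.2806
Solving, x = 2.501 × 10^-3 mol, y = 5.517 × 10^-3 mol
mass of LiOH = 2.501 × 10^-3 × 23.95 = 0.05991 g

0.05991 g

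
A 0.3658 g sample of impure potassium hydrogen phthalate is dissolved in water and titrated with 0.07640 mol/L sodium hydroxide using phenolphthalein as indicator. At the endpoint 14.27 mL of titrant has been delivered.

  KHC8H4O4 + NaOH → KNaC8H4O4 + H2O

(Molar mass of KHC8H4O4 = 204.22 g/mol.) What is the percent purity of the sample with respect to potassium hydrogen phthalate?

n(NaOH) = 0.01427 L × 0.07640 mol/L = 1.090 × 10^-3 mol
n(KHC8H4O4) = 1.090 × 10^-3 mol (1:1 ratio)
mass of KHC8H4O4 = 1.090 × 10^-3 × 204.22 g/mol = 0.2226 g
% KHC8H4O4 = 0.2226 / 0.3658 × 100 = 60.87 %

60.87 %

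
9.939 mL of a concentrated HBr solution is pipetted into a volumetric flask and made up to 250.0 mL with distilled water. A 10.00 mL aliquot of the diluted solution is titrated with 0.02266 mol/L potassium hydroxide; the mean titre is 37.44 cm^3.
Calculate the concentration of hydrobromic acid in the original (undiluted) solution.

2.134 mol/L

HBr + KOH → KBr + H2O
n(KOH) = 0.03744 × 0.02266 = 8.484 × 10^-4 mol
n(HBr) in the aliquot = 8.484 × 10^-4 mol (1:1 ratio)
[HBr]_dilute = 8.484 × 10^-4 / 0.01000 = 0.08484 mol/L
Dilution factor = 250.0 / 9.939 = 25.15
[HBr]_stock = 0.08484 × 25.15 = 2.134 mol/L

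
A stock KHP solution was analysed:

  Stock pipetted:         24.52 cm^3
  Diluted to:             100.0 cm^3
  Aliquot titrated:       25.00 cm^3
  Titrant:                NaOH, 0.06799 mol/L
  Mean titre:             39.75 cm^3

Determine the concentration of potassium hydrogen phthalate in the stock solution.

KHC8H4O4 + NaOH → KNaC8H4O4 + H2O
n(NaOH) = 0.03975 × 0.06799 = 2.703 × 10^-3 mol
n(KHC8H4O4) in the aliquot = 2.703 × 10^-3 mol (1:1 ratio)
[KHC8H4O4]_dilute = 2.703 × 10^-3 / 0.02500 = 0.1081 mol/L
Dilution factor = 100.0 / 24.52 = 4.078
[KHC8H4O4]_stock = 0.1081 × 4.078 = 0.4409 mol/L

0.4409 mol/L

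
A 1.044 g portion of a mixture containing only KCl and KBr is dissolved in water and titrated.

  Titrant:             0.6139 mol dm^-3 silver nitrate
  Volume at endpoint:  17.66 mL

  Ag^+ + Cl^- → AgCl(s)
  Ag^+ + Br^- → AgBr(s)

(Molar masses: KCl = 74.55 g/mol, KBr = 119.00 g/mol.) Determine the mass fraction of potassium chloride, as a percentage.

n(AgNO3) = 0.01766 × 0.6139 = 0.01084 mol
Let x = n(KCl), y = n(KBr).
Titrant: 1x + 1y = 0.01084;  mass: 74.55x + 119.00y = 1.044
Solving, x = 5.537 × 10^-3 mol, y = 5.304 × 10^-3 mol
mass of KCl = 5.537 × 10^-3 × 74.55 = 0.4128 g
% KCl = 0.4128 / 1.044 × 100 = 39.54 %

39.54 %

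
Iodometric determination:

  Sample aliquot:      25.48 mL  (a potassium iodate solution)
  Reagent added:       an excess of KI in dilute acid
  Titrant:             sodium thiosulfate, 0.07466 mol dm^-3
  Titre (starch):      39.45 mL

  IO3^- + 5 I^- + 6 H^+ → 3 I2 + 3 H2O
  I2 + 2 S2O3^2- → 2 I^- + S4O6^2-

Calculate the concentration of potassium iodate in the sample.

0.01927 mol/L

n(S2O3^2-) = 0.03945 × 0.07466 = 2.945 × 10^-3 mol
n(I2) = n(S2O3^2-)/2 = 1.473 × 10^-3 mol
From the 1:3 ratio, n(IO3^-) in the aliquot = 1/3 × 1.473 × 10^-3 = 4.909 × 10^-4 mol
[IO3^-] = 4.909 × 10^-4 / 0.02548 = 0.01927 mol/L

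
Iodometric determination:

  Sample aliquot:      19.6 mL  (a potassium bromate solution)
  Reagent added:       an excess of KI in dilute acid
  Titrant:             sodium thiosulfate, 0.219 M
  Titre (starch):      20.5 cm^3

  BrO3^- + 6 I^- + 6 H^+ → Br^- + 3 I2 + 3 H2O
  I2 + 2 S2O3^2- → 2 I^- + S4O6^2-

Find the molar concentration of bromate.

0.0382 M

n(S2O3^2-) = 0.0205 × 0.219 = 4.49 × 10^-3 mol
n(I2) = n(S2O3^2-)/2 = 2.24 × 10^-3 mol
From the 1:3 ratio, n(BrO3^-) in the aliquot = 1/3 × 2.24 × 10^-3 = 7.48 × 10^-4 mol
[BrO3^-] = 7.48 × 10^-4 / 0.0196 = 0.0382 mol/L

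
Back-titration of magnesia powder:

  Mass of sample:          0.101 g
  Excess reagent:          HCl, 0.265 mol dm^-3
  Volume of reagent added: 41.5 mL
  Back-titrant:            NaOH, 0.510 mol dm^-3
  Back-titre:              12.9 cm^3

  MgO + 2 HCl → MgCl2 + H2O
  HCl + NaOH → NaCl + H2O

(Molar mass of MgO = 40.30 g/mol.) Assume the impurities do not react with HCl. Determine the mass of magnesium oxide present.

0.0890 g

n(HCl) added = 0.0415 × 0.265 = 0.0110 mol
n(NaOH) used in back-titration = 0.0129 × 0.510 = 6.58 × 10^-3 mol
n(HCl) left over = 6.58 × 10^-3 mol (1:1 ratio)
n(HCl) consumed by analyte = 0.0110 − 6.58 × 10^-3 = 4.42 × 10^-3 mol
From the 1:2 ratio, n(MgO) = 1/2 × 4.42 × 10^-3 = 2.21 × 10^-3 mol
mass of MgO = 2.21 × 10^-3 × 40.30 = 0.0890 g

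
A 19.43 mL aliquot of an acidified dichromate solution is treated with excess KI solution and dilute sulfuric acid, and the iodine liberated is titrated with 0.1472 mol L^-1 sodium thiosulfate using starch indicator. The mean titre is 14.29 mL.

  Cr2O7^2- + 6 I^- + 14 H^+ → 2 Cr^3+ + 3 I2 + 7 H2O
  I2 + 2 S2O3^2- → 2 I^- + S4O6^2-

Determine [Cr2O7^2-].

0.01804 mol/L

n(S2O3^2-) = 0.01429 × 0.1472 = 2.103 × 10^-3 mol
n(I2) = n(S2O3^2-)/2 = 1.052 × 10^-3 mol
From the 1:3 ratio, n(Cr2O7^2-) in the aliquot = 1/3 × 1.052 × 10^-3 = 3.506 × 10^-4 mol
[Cr2O7^2-] = 3.506 × 10^-4 / 0.01943 = 0.01804 mol/L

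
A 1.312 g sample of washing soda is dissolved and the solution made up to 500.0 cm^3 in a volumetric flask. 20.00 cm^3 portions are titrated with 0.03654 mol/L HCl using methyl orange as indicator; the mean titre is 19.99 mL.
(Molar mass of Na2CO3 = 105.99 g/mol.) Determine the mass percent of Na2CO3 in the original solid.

Na2CO3 + 2 HCl → 2 NaCl + H2O + CO2
n(HCl) per titration = 0.01999 × 0.03654 = 7.304 × 10^-4 mol
From the 1:2 ratio, n(Na2CO3) in each aliquot = 1/2 × 7.304 × 10^-4 = 3.652 × 10^-4 mol
n(Na2CO3) in the whole flask = 3.652 × 10^-4 × 500.0/20.00 = 9.130 × 10^-3 mol
mass of Na2CO3 = 9.130 × 10^-3 × 105.99 = 0.9677 g
% Na2CO3 = 0.9677 / 1.312 × 100 = 73.76 %

73.76 %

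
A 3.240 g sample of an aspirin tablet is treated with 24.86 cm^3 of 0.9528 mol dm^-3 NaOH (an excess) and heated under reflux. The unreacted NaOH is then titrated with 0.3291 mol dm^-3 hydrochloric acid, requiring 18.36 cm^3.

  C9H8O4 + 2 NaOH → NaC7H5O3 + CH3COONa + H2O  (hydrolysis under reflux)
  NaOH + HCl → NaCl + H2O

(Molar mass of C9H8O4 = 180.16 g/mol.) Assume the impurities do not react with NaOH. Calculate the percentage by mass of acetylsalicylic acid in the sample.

n(NaOH) added = 0.02486 × 0.9528 = 0.02369 mol
n(HCl) used in back-titration = 0.01836 × 0.3291 = 6.042 × 10^-3 mol
n(NaOH) left over = 6.042 × 10^-3 mol (1:1 ratio)
n(NaOH) consumed by analyte = 0.02369 − 6.042 × 10^-3 = 0.01764 mol
From the 1:2 ratio, n(C9H8O4) = 1/2 × 0.01764 = 8.822 × 10^-3 mol
mass of C9H8O4 = 8.822 × 10^-3 × 180.16 = 1.589 g
% C9H8O4 = 1.589 / 3.240 × 100 = 49.06 %

49.06 %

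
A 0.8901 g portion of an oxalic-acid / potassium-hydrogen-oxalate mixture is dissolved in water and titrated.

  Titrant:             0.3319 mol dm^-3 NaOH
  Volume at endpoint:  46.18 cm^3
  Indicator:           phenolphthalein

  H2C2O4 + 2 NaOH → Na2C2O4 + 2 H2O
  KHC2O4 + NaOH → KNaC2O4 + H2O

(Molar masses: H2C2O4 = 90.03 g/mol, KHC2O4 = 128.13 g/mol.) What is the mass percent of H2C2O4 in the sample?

65.34 %

n(NaOH) = 0.04618 × 0.3319 = 0.01533 mol
Let x = n(H2C2O4), y = n(KHC2O4).
Titrant: 2x + 1y = 0.01533;  mass: 90.03x + 128.13y = 0.8901
Solving, x = 6.460 × 10^-3 mol, y = 2.408 × 10^-3 mol
mass of H2C2O4 = 6.460 × 10^-3 × 90.03 = 0.5816 g
% H2C2O4 = 0.5816 / 0.8901 × 100 = 65.34 %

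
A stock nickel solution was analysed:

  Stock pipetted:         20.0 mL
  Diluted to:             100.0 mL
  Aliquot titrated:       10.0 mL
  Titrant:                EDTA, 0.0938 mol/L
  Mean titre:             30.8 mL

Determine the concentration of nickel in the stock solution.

1.44 mol/L

Ni^2+ + EDTA^4- → [Ni(EDTA)]^2-
n(EDTA) = 0.0308 × 0.0938 = 2.89 × 10^-3 mol
n(Ni2+) in the aliquot = 2.89 × 10^-3 mol (1:1 ratio)
[Ni2+]_dilute = 2.89 × 10^-3 / 0.0100 = 0.289 mol/L
Dilution factor = 100.0 / 20.0 = 5.000
[Ni2+]_stock = 0.289 × 5.000 = 1.44 mol/L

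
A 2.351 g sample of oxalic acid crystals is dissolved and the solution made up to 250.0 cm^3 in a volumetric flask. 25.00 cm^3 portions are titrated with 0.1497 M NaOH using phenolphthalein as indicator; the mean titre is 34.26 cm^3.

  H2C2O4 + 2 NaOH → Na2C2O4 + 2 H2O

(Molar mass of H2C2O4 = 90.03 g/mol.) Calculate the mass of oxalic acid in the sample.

n(NaOH) per titration = 0.03426 × 0.1497 = 5.129 × 10^-3 mol
From the 1:2 ratio, n(H2C2O4) in each aliquot = 1/2 × 5.129 × 10^-3 = 2.564 × 10^-3 mol
n(H2C2O4) in the whole flask = 2.564 × 10^-3 × 250.0/25.00 = 0.02564 mol
mass of H2C2O4 = 0.02564 × 90.03 = 2.309 g

2.309 g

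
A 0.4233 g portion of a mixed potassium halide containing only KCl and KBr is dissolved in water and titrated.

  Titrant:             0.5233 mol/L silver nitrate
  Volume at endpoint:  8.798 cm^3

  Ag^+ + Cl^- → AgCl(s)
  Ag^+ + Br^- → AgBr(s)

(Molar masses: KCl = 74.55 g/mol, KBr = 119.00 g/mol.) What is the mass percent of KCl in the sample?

49.36 %

n(AgNO3) = 0.008798 × 0.5233 = 4.604 × 10^-3 mol
Let x = n(KCl), y = n(KBr).
Titrant: 1x + 1y = 4.604 × 10^-3;  mass: 74.55x + 119.00y = 0.4233
Solving, x = 2.803 × 10^-3 mol, y = 1.801 × 10^-3 mol
mass of KCl = 2.803 × 10^-3 × 74.55 = 0.2089 g
% KCl = 0.2089 / 0.4233 × 100 = 49.36 %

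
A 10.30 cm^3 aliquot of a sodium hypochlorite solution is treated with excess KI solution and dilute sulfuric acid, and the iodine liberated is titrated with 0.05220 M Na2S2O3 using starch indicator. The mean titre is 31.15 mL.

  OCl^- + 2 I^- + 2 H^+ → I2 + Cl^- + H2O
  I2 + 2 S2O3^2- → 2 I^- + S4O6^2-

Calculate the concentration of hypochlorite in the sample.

0.07893 M

n(S2O3^2-) = 0.03115 × 0.05220 = 1.626 × 10^-3 mol
n(I2) = n(S2O3^2-)/2 = 8.130 × 10^-4 mol
n(OCl^-) in the aliquot = 8.130 × 10^-4 mol (1:1 ratio)
[OCl^-] = 8.130 × 10^-4 / 0.01030 = 0.07893 mol/L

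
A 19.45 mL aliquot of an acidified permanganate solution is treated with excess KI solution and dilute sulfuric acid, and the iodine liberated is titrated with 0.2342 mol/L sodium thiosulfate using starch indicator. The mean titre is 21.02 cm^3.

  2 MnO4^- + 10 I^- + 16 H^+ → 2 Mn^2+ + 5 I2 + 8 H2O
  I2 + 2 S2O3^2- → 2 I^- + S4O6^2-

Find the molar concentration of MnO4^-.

n(S2O3^2-) = 0.02102 × 0.2342 = 4.923 × 10^-3 mol
n(I2) = n(S2O3^2-)/2 = 2.461 × 10^-3 mol
From the 2:5 ratio, n(MnO4^-) in the aliquot = 2/5 × 2.461 × 10^-3 = 9.846 × 10^-4 mol
[MnO4^-] = 9.846 × 10^-4 / 0.01945 = 0.05062 mol/L

0.05062 mol/L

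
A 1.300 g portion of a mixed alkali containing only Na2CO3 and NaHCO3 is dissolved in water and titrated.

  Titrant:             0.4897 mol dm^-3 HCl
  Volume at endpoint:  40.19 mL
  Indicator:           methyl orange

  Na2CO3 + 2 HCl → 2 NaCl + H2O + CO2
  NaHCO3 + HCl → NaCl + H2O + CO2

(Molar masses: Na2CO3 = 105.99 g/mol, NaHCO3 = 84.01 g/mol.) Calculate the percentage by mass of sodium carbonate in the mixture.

46.45 %

n(HCl) = 0.04019 × 0.4897 = 0.01968 mol
Let x = n(Na2CO3), y = n(NaHCO3).
Titrant: 2x + 1y = 0.01968;  mass: 105.99x + 84.01y = 1.300
Solving, x = 5.697 × 10^-3 mol, y = 8.286 × 10^-3 mol
mass of Na2CO3 = 5.697 × 10^-3 × 105.99 = 0.6039 g
% Na2CO3 = 0.6039 / 1.300 × 100 = 46.45 %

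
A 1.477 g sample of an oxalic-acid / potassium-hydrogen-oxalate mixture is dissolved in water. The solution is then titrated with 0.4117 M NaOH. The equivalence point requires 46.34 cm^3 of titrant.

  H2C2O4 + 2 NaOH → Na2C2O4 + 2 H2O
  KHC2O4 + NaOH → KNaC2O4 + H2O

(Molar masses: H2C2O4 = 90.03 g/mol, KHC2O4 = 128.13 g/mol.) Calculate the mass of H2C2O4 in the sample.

n(NaOH) = 0.04634 × 0.4117 = 0.01908 mol
Let x = n(H2C2O4), y = n(KHC2O4).
Titrant: 2x + 1y = 0.01908;  mass: 90.03x + 128.13y = 1.477
Solving, x = 5.820 × 10^-3 mol, y = 7.438 × 10^-3 mol
mass of H2C2O4 = 5.820 × 10^-3 × 90.03 = 0.5240 g

0.5240 g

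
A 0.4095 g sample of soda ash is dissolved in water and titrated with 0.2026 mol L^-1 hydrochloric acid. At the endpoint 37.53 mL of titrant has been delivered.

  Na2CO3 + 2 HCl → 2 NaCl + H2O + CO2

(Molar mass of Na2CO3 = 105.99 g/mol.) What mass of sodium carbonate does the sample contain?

n(HCl) = 0.03753 L × 0.2026 mol/L = 7.604 × 10^-3 mol
From the 1:2 ratio, n(Na2CO3) = 1/2 × 7.604 × 10^-3 = 3.802 × 10^-3 mol
mass of Na2CO3 = 3.802 × 10^-3 × 105.99 g/mol = 0.4030 g

0.4030 g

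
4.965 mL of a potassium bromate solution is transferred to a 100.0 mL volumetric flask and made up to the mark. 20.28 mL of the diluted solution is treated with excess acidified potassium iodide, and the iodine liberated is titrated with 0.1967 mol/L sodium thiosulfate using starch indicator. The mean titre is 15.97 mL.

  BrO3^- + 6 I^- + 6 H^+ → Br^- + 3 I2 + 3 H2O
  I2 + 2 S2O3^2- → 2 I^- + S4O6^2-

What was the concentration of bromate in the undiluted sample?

n(S2O3^2-) = 0.01597 × 0.1967 = 3.141 × 10^-3 mol
n(I2) = n(S2O3^2-)/2 = 1.571 × 10^-3 mol
From the 1:3 ratio, n(BrO3^-) in the aliquot = 1/3 × 1.571 × 10^-3 = 5.235 × 10^-4 mol
[BrO3^-]_dilute = 5.235 × 10^-4 / 0.02028 = 0.02582 mol/L
[BrO3^-]_original = 0.02582 × 100.0/4.965 = 0.5200 mol/L

0.5200 mol/L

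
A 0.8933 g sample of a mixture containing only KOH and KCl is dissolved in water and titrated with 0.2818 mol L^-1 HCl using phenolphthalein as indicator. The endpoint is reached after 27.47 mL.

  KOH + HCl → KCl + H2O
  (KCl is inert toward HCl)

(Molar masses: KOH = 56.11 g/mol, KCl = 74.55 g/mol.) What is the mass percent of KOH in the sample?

48.62 %

n(HCl) = 0.02747 × 0.2818 = 7.741 × 10^-3 mol
Let x = n(KOH), y = n(KCl).
Titrant: 1x = 7.741 × 10^-3;  mass: 56.11x + 74.55y = 0.8933
Solving, x = 7.741 × 10^-3 mol, y = 6.156 × 10^-3 mol
mass of KOH = 7.741 × 10^-3 × 56.11 = 0.4344 g
% KOH = 0.4344 / 0.8933 × 100 = 48.62 %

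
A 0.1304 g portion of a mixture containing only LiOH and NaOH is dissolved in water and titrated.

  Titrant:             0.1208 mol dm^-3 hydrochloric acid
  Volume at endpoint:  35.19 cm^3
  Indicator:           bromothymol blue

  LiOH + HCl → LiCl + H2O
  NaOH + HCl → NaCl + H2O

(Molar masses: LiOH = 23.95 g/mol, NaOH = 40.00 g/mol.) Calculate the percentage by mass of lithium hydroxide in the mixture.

n(HCl) = 0.03519 × 0.1208 = 4.251 × 10^-3 mol
Let x = n(LiOH), y = n(NaOH).
Titrant: 1x + 1y = 4.251 × 10^-3;  mass: 23.95x + 40.00y = 0.1304
Solving, x = 2.470 × 10^-3 mol, y = 1.781 × 10^-3 mol
mass of LiOH = 2.470 × 10^-3 × 23.95 = 0.05915 g
% LiOH = 0.05915 / 0.1304 × 100 = 45.36 %

45.36 %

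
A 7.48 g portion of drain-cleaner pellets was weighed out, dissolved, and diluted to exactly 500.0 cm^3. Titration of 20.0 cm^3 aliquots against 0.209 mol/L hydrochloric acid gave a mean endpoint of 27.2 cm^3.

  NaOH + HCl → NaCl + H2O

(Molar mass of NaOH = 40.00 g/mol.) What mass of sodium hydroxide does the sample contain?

5.68 g

n(HCl) per titration = 0.0272 × 0.209 = 5.68 × 10^-3 mol
n(NaOH) in each aliquot = 5.68 × 10^-3 mol (1:1 ratio)
n(NaOH) in the whole flask = 5.68 × 10^-3 × 500.0/20.0 = 0.142 mol
mass of NaOH = 0.142 × 40.00 = 5.68 g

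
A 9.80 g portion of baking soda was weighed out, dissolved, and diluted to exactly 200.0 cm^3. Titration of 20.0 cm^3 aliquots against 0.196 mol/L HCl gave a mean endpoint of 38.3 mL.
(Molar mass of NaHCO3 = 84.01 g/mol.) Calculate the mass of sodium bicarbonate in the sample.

NaHCO3 + HCl → NaCl + H2O + CO2
n(HCl) per titration = 0.0383 × 0.196 = 7.51 × 10^-3 mol
n(NaHCO3) in each aliquot = 7.51 × 10^-3 mol (1:1 ratio)
n(NaHCO3) in the whole flask = 7.51 × 10^-3 × 200.0/20.0 = 0.0751 mol
mass of NaHCO3 = 0.0751 × 84.01 = 6.31 g

6.31 g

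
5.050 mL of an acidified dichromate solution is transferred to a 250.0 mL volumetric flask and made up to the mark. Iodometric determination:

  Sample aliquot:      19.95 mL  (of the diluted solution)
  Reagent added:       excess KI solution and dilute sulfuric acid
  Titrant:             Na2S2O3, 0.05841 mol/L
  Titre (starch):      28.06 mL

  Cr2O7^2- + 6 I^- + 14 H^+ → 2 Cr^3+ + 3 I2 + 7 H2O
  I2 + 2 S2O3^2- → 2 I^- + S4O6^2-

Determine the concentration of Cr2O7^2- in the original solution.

n(S2O3^2-) = 0.02806 × 0.05841 = 1.639 × 10^-3 mol
n(I2) = n(S2O3^2-)/2 = 8.195 × 10^-4 mol
From the 1:3 ratio, n(Cr2O7^2-) in the aliquot = 1/3 × 8.195 × 10^-4 = 2.732 × 10^-4 mol
[Cr2O7^2-]_dilute = 2.732 × 10^-4 / 0.01995 = 0.01369 mol/L
[Cr2O7^2-]_original = 0.01369 × 250.0/5.050 = 0.6778 mol/L

0.6778 mol/L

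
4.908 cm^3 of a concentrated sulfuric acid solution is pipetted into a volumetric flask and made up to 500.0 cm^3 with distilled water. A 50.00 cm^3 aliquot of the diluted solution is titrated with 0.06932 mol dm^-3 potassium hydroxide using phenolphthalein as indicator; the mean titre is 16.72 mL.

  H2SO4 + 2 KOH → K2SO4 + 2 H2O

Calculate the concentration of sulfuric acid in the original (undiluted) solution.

1.181 mol/L

n(KOH) = 0.01672 × 0.06932 = 1.159 × 10^-3 mol
From the 1:2 ratio, n(H2SO4) in the aliquot = 1/2 × 1.159 × 10^-3 = 5.795 × 10^-4 mol
[H2SO4]_dilute = 5.795 × 10^-4 / 0.05000 = 0.01159 mol/L
Dilution factor = 500.0 / 4.908 = 101.9
[H2SO4]_stock = 0.01159 × 101.9 = 1.181 mol/L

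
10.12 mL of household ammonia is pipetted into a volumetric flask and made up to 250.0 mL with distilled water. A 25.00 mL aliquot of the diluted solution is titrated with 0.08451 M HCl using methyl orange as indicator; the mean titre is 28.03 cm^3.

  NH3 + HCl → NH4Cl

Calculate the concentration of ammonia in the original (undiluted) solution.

2.341 M

n(HCl) = 0.02803 × 0.08451 = 2.369 × 10^-3 mol
n(NH3) in the aliquot = 2.369 × 10^-3 mol (1:1 ratio)
[NH3]_dilute = 2.369 × 10^-3 / 0.02500 = 0.09475 mol/L
Dilution factor = 250.0 / 10.12 = 24.70
[NH3]_stock = 0.09475 × 24.70 = 2.341 mol/L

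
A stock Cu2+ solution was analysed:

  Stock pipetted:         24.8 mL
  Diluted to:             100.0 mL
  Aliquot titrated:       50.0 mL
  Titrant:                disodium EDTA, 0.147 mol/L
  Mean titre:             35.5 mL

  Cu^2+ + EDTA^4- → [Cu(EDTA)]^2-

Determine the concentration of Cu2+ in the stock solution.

n(EDTA) = 0.0355 × 0.147 = 5.22 × 10^-3 mol
n(Cu2+) in the aliquot = 5.22 × 10^-3 mol (1:1 ratio)
[Cu2+]_dilute = 5.22 × 10^-3 / 0.0500 = 0.104 mol/L
Dilution factor = 100.0 / 24.8 = 4.032
[Cu2+]_stock = 0.104 × 4.032 = 0.421 mol/L

0.421 mol/L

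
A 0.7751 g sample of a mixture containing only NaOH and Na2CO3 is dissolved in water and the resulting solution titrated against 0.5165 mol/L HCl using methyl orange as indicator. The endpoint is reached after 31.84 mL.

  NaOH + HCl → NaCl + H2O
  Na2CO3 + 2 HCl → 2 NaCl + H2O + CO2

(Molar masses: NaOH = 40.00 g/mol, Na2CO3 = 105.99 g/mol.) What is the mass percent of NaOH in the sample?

38.29 %

n(HCl) = 0.03184 × 0.5165 = 0.01645 mol
Let x = n(NaOH), y = n(Na2CO3).
Titrant: 1x + 2y = 0.01645;  mass: 40.00x + 105.99y = 0.7751
Solving, x = 7.420 × 10^-3 mol, y = 4.513 × 10^-3 mol
mass of NaOH = 7.420 × 10^-3 × 40.00 = 0.2968 g
% NaOH = 0.2968 / 0.7751 × 100 = 38.29 %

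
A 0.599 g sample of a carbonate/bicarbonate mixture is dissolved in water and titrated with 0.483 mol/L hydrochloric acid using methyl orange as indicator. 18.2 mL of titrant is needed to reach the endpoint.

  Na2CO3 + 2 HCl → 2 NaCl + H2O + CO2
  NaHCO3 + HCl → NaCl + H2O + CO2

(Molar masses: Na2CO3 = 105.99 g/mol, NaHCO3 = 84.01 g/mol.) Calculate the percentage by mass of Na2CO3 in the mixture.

39.8 %

n(HCl) = 0.0182 × 0.483 = 8.79 × 10^-3 mol
Let x = n(Na2CO3), y = n(NaHCO3).
Titrant: 2x + 1y = 8.79 × 10^-3;  mass: 105.99x + 84.01y = 0.599
Solving, x = 2.25 × 10^-3 mol, y = 4.29 × 10^-3 mol
mass of Na2CO3 = 2.25 × 10^-3 × 105.99 = 0.238 g
% Na2CO3 = 0.238 / 0.599 × 100 = 39.8 %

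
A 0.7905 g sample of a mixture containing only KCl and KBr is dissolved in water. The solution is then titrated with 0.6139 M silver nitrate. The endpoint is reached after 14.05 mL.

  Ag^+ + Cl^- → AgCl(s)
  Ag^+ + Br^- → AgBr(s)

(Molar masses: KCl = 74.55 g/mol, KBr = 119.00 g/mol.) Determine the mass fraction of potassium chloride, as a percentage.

n(AgNO3) = 0.01405 × 0.6139 = 8.625 × 10^-3 mol
Let x = n(KCl), y = n(KBr).
Titrant: 1x + 1y = 8.625 × 10^-3;  mass: 74.55x + 119.00y = 0.7905
Solving, x = 5.307 × 10^-3 mol, y = 3.318 × 10^-3 mol
mass of KCl = 5.307 × 10^-3 × 74.55 = 0.3957 g
% KCl = 0.3957 / 0.7905 × 100 = 50.05 %

50.05 %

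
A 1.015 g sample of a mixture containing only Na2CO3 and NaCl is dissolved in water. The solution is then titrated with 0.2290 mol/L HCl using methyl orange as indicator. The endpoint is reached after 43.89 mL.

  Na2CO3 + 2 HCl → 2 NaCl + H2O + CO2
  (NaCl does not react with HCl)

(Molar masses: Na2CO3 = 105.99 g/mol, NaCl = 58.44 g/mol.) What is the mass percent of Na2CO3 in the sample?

52.48 %

n(HCl) = 0.04389 × 0.2290 = 0.01005 mol
Let x = n(Na2CO3), y = n(NaCl).
Titrant: 2x = 0.01005;  mass: 105.99x + 58.44y = 1.015
Solving, x = 5.025 × 10^-3 mol, y = 8.254 × 10^-3 mol
mass of Na2CO3 = 5.025 × 10^-3 × 105.99 = 0.5326 g
% Na2CO3 = 0.5326 / 1.015 × 100 = 52.48 %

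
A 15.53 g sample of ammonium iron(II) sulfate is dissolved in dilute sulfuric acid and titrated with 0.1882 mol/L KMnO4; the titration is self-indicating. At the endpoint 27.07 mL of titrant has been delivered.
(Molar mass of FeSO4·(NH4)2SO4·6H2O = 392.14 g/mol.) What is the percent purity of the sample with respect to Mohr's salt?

64.32 %

MnO4^- + 5 Fe^2+ + 8 H^+ → Mn^2+ + 5 Fe^3+ + 4 H2O
n(KMnO4) = 0.02707 L × 0.1882 mol/L = 5.095 × 10^-3 mol
From the 5:1 ratio, n(FeSO4·(NH4)2SO4·6H2O) = 5/1 × 5.095 × 10^-3 = 0.02547 mol
mass of FeSO4·(NH4)2SO4·6H2O = 0.02547 × 392.14 g/mol = 9.989 g
% FeSO4·(NH4)2SO4·6H2O = 9.989 / 15.53 × 100 = 64.32 %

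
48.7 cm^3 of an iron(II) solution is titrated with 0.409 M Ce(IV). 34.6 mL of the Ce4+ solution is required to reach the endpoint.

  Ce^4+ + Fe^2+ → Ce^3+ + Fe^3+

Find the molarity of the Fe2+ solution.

0.291 M

n(Ce4+) = 0.0346 L × 0.409 mol/L = 0.0142 mol
n(Fe2+) = 0.0142 mol (1:1 mole ratio)
[Fe2+] = 0.0142 mol / 0.0487 L = 0.291 mol/L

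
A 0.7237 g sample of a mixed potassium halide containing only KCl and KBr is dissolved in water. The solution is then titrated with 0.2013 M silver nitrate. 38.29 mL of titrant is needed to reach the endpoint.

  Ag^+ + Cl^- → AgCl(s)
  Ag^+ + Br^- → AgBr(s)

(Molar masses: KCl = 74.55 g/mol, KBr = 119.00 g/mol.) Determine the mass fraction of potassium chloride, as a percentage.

44.85 %

n(AgNO3) = 0.03829 × 0.2013 = 7.708 × 10^-3 mol
Let x = n(KCl), y = n(KBr).
Titrant: 1x + 1y = 7.708 × 10^-3;  mass: 74.55x + 119.00y = 0.7237
Solving, x = 4.354 × 10^-3 mol, y = 3.354 × 10^-3 mol
mass of KCl = 4.354 × 10^-3 × 74.55 = 0.3246 g
% KCl = 0.3246 / 0.7237 × 100 = 44.85 %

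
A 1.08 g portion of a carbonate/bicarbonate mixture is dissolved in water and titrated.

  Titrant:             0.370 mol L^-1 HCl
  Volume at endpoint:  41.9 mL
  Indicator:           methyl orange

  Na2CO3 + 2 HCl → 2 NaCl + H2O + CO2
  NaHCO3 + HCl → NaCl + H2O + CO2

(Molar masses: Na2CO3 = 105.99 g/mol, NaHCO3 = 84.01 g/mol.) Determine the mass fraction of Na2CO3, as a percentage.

35.2 %

n(HCl) = 0.0419 × 0.370 = 0.0155 mol
Let x = n(Na2CO3), y = n(NaHCO3).
Titrant: 2x + 1y = 0.0155;  mass: 105.99x + 84.01y = 1.08
Solving, x = 3.59 × 10^-3 mol, y = 8.33 × 10^-3 mol
mass of Na2CO3 = 3.59 × 10^-3 × 105.99 = 0.380 g
% Na2CO3 = 0.380 / 1.08 × 100 = 35.2 %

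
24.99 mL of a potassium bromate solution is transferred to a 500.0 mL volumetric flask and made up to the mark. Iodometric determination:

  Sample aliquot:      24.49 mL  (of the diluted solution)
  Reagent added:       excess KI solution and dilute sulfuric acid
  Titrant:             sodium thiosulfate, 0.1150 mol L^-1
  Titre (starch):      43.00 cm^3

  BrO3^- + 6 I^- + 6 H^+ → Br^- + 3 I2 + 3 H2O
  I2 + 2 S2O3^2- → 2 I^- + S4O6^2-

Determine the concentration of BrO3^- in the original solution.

0.6733 mol/L

n(S2O3^2-) = 0.04300 × 0.1150 = 4.945 × 10^-3 mol
n(I2) = n(S2O3^2-)/2 = 2.473 × 10^-3 mol
From the 1:3 ratio, n(BrO3^-) in the aliquot = 1/3 × 2.473 × 10^-3 = 8.242 × 10^-4 mol
[BrO3^-]_dilute = 8.242 × 10^-4 / 0.02449 = 0.03365 mol/L
[BrO3^-]_original = 0.03365 × 500.0/24.99 = 0.6733 mol/L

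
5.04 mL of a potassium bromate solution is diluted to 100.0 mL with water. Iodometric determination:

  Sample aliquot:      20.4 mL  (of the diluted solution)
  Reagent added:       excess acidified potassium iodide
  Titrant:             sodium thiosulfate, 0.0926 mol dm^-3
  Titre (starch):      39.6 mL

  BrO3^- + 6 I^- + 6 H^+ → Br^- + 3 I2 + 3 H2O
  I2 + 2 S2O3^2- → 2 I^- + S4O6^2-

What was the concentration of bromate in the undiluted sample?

0.594 mol/L

n(S2O3^2-) = 0.0396 × 0.0926 = 3.67 × 10^-3 mol
n(I2) = n(S2O3^2-)/2 = 1.83 × 10^-3 mol
From the 1:3 ratio, n(BrO3^-) in the aliquot = 1/3 × 1.83 × 10^-3 = 6.11 × 10^-4 mol
[BrO3^-]_dilute = 6.11 × 10^-4 / 0.0204 = 0.0300 mol/L
[BrO3^-]_original = 0.0300 × 100.0/5.04 = 0.594 mol/L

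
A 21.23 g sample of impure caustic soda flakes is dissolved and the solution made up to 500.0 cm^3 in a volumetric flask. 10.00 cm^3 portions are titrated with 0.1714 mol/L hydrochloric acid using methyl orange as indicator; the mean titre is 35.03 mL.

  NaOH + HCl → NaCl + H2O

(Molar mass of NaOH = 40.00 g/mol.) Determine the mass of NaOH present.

n(HCl) per titration = 0.03503 × 0.1714 = 6.004 × 10^-3 mol
n(NaOH) in each aliquot = 6.004 × 10^-3 mol (1:1 ratio)
n(NaOH) in the whole flask = 6.004 × 10^-3 × 500.0/10.00 = 0.3002 mol
mass of NaOH = 0.3002 × 40.00 = 12.01 g

12.01 g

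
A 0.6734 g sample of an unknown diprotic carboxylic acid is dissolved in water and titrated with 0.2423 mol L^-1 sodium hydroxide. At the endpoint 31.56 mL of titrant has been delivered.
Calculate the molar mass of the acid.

n(NaOH) = 0.03156 L × 0.2423 mol/L = 7.647 × 10^-3 mol
From the 1:2 ratio, n(H2A) = 1/2 × 7.647 × 10^-3 = 3.823 × 10^-3 mol
M = m / n = 0.6734 g / 3.823 × 10^-3 mol = 176.1 g/mol

176.1 g/mol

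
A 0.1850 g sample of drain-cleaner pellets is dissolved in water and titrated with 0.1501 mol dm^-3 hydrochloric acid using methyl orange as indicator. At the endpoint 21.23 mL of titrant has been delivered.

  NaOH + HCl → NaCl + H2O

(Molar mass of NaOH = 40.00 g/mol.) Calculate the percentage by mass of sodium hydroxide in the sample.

68.90 %

n(HCl) = 0.02123 L × 0.1501 mol/L = 3.187 × 10^-3 mol
n(NaOH) = 3.187 × 10^-3 mol (1:1 ratio)
mass of NaOH = 3.187 × 10^-3 × 40.00 g/mol = 0.1275 g
% NaOH = 0.1275 / 0.1850 × 100 = 68.90 %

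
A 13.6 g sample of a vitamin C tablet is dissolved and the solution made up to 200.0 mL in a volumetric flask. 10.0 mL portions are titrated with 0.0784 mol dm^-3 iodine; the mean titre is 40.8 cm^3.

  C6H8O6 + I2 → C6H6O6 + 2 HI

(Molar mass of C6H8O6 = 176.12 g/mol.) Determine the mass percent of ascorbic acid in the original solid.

n(I2) per titration = 0.0408 × 0.0784 = 3.20 × 10^-3 mol
n(C6H8O6) in each aliquot = 3.20 × 10^-3 mol (1:1 ratio)
n(C6H8O6) in the whole flask = 3.20 × 10^-3 × 200.0/10.0 = 0.0640 mol
mass of C6H8O6 = 0.0640 × 176.12 = 11.3 g
% C6H8O6 = 11.3 / 13.6 × 100 = 82.8 %

82.8 %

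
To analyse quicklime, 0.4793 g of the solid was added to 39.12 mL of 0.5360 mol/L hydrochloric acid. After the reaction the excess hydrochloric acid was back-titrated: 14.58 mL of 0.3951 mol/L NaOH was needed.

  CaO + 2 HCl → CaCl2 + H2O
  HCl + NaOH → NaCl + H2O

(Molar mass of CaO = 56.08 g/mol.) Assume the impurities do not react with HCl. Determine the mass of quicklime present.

0.4264 g

n(HCl) added = 0.03912 × 0.5360 = 0.02097 mol
n(NaOH) used in back-titration = 0.01458 × 0.3951 = 5.761 × 10^-3 mol
n(HCl) left over = 5.761 × 10^-3 mol (1:1 ratio)
n(HCl) consumed by analyte = 0.02097 − 5.761 × 10^-3 = 0.01521 mol
From the 1:2 ratio, n(CaO) = 1/2 × 0.01521 = 7.604 × 10^-3 mol
mass of CaO = 7.604 × 10^-3 × 56.08 = 0.4264 g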